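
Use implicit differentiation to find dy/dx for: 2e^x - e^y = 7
Differentiate the relation implicitly: treat y = y(x) and apply the chain rule, so every y-derivative picks up a y' = dy/dx factor.

With everything moved to the left-hand side, differentiate term by term:
  d/dx[2e^(x)] = 2e^(x)
  d/dx[-e^(y)] = -y'·e^(y)
  d/dx[-7] = 0

Separating the contributions that come from x directly and those that come through y:
  without y':      2e^(x)
  multiplying y':  -e^(y)

so (2e^(x)) + (-e^(y))·y' = 0, and therefore
  dy/dx = -(2e^(x))/(-e^(y)) = 2e^(x - y)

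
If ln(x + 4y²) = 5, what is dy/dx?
Apply d/dx to both sides, remembering that y depends on x. Each occurrence of y therefore brings in a y' = dy/dx via the chain rule.

With F(x, y) equal to the left-hand side minus the right, differentiate F term by term:
  d/dx[ln(x + 4y^2)] = (8y·y' + 1)/(x + 4y^2)
  d/dx[-5] = 0
Adding these up, d/dx[F] = 0 becomes
  (1/(x + 4y^2)) + (8y/(x + 4y^2))·y' = 0,
so isolating y',
  dy/dx = -(1/(x + 4y^2))/(8y/(x + 4y^2)) = -1/(8y)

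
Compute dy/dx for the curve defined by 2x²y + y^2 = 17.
Take d/dx of both sides. Since y is implicitly a function of x, the chain rule attaches a y' = dy/dx factor whenever we differentiate through y.

Set F(x, y) = (left side) − (right side), so the curve is F = 0. Differentiating each term of F:
  d/dx[2x^2y] = 2x^2·y' + 4xy
  d/dx[y^2] = 2y·y'
  d/dx[-17] = 0

Collecting, the y'-free part is the partial derivative in x and the y' coefficient is the partial derivative in y:
  ∂F/∂x = 4xy
  ∂F/∂y = 2x^2 + 2y

so d/dx[F(x, y(x))] = ∂F/∂x + (∂F/∂y)·y' = 0. Rearranging,
  dy/dx = -(∂F/∂x)/(∂F/∂y) = -(4xy)/(2x^2 + 2y) = -2xy/(x^2 + y)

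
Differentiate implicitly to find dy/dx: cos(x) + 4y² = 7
Take d/dx of both sides. Since y is implicitly a function of x, the chain rule attaches a y' = dy/dx factor whenever we differentiate through y.

Set F(x, y) = (left side) − (right side), so the curve is F = 0. Differentiating each term of F:
  d/dx[4y^2] = 8y·y'
  d/dx[cos(x)] = -sin(x)
  d/dx[-7] = 0

Collecting, the y'-free part is the partial derivative in x and the y' coefficient is the partial derivative in y:
  ∂F/∂x = -sin(x)
  ∂F/∂y = 8y

so d/dx[F(x, y(x))] = ∂F/∂x + (∂F/∂y)·y' = 0. Rearranging,
  dy/dx = -(∂F/∂x)/(∂F/∂y) = -(-sin(x))/(8y) = sin(x)/(8y)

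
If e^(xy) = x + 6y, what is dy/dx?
Differentiate both sides with respect to x, treating y as y(x). By the chain rule, any term containing y contributes a factor of y' = dy/dx when we differentiate it.

Move every term to one side and write the relation as F(x, y) = 0. Term by term,
  d/dx[-x] = -1
  d/dx[-6y] = -6·y'
  d/dx[e^(xy)] = (x·y' + y)·e^(xy)

The pieces without y' make up ∂F/∂x and the coefficient of y' is ∂F/∂y:
  ∂F/∂x = y·e^(xy) - 1,
  ∂F/∂y = x·e^(xy) - 6.

Since d/dx[F] = ∂F/∂x + (∂F/∂y)·y' = 0, solve for y':
  (∂F/∂y)·y' = -∂F/∂x
  dy/dx = -(∂F/∂x)/(∂F/∂y) = -(y·e^(xy) - 1)/(x·e^(xy) - 6) = (-y·e^(xy) + 1)/(x·e^(xy) - 6)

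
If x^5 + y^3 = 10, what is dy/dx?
Differentiate the relation implicitly: treat y = y(x) and apply the chain rule, so every y-derivative picks up a y' = dy/dx factor.

With everything moved to the left-hand side, differentiate term by term:
  d/dx[x^5] = 5x^4
  d/dx[y^3] = 3y^2·y'
  d/dx[-10] = 0

Separating the contributions that come from x directly and those that come through y:
  without y':      5x^4
  multiplying y':  3y^2

so (5x^4) + (3y^2)·y' = 0, and therefore
  dy/dx = -(5x^4)/(3y^2) = -5x^4/(3y^2)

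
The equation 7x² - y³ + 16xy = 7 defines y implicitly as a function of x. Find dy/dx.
Apply d/dx to both sides, remembering that y depends on x. Each occurrence of y therefore brings in a y' = dy/dx via the chain rule.

With F(x, y) equal to the left-hand side minus the right, differentiate F term by term:
  d/dx[7x^2] = 14x
  d/dx[16xy] = 16x·y' + 16y
  d/dx[-y^3] = -3y^2·y'
  d/dx[-7] = 0
Adding these up, d/dx[F] = 0 becomes
  (14x + 16y) + (16x - 3y^2)·y' = 0,
so isolating y',
  dy/dx = -(14x + 16y)/(16x - 3y^2) = 2(-7x - 8y)/(16x - 3y^2)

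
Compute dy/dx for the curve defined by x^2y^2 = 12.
Differentiate both sides with respect to x, treating y as y(x). By the chain rule, any term containing y contributes a factor of y' = dy/dx when we differentiate it.

Move every term to one side and write the relation as F(x, y) = 0. Term by term,
  d/dx[x^2y^2] = 2x^2y·y' + 2xy^2
  d/dx[-12] = 0

The pieces without y' make up ∂F/∂x and the coefficient of y' is ∂F/∂y:
  ∂F/∂x = 2xy^2,
  ∂F/∂y = 2x^2y.

Since d/dx[F] = ∂F/∂x + (∂F/∂y)·y' = 0, solve for y':
  (∂F/∂y)·y' = -∂F/∂x
  dy/dx = -(∂F/∂x)/(∂F/∂y) = -(2xy^2)/(2x^2y) = -y/x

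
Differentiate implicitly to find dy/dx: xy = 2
Apply d/dx to both sides, remembering that y depends on x. Each occurrence of y therefore brings in a y' = dy/dx via the chain rule.

With F(x, y) equal to the left-hand side minus the right, differentiate F term by term:
  d/dx[xy] = x·y' + y
  d/dx[-2] = 0
Adding these up, d/dx[F] = 0 becomes
  (y) + (x)·y' = 0,
so isolating y',
  dy/dx = -(y)/(x) = -y/x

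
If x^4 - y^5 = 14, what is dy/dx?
Apply d/dx to both sides, remembering that y depends on x. Each occurrence of y therefore brings in a y' = dy/dx via the chain rule.

With F(x, y) equal to the left-hand side minus the right, differentiate F term by term:
  d/dx[x^4] = 4x^3
  d/dx[-y^5] = -5y^4·y'
  d/dx[-14] = 0
Adding these up, d/dx[F] = 0 becomes
  (4x^3) + (-5y^4)·y' = 0,
so isolating y',
  dy/dx = -(4x^3)/(-5y^4) = 4x^3/(5y^4)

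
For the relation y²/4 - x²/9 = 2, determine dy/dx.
Differentiate the relation implicitly: treat y = y(x) and apply the chain rule, so every y-derivative picks up a y' = dy/dx factor.

With everything moved to the left-hand side, differentiate term by term:
  d/dx[-x^2/9] = -2x/9
  d/dx[y^2/4] = y·y'/2
  d/dx[-2] = 0

Separating the contributions that come from x directly and those that come through y:
  without y':      -2x/9
  multiplying y':  y/2

so (-2x/9) + (y/2)·y' = 0, and therefore
  dy/dx = -(-2x/9)/(y/2) = 4x/(9y)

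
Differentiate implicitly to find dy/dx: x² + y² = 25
Differentiate the relation implicitly: treat y = y(x) and apply the chain rule, so every y-derivative picks up a y' = dy/dx factor.

With everything moved to the left-hand side, differentiate term by term:
  d/dx[x^2] = 2x
  d/dx[y^2] = 2y·y'
  d/dx[-25] = 0

Separating the contributions that come from x directly and those that come through y:
  without y':      2x
  multiplying y':  2y

so (2x) + (2y)·y' = 0, and therefore
  dy/dx = -(2x)/(2y) = -x/y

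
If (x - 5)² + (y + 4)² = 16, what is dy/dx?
Take d/dx of both sides. Since y is implicitly a function of x, the chain rule attaches a y' = dy/dx factor whenever we differentiate through y.

Set F(x, y) = (left side) − (right side), so the curve is F = 0. Differentiating each term of F:
  d/dx[(x - 5)^2] = 2x - 10
  d/dx[(y + 4)^2] = 2·y'(y + 4)
  d/dx[-16] = 0

Collecting, the y'-free part is the partial derivative in x and the y' coefficient is the partial derivative in y:
  ∂F/∂x = 2x - 10
  ∂F/∂y = 2y + 8

so d/dx[F(x, y(x))] = ∂F/∂x + (∂F/∂y)·y' = 0. Rearranging,
  dy/dx = -(∂F/∂x)/(∂F/∂y) = -(2x - 10)/(2y + 8) = (5 - x)/(y + 4)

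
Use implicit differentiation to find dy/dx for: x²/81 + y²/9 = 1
Differentiate the relation implicitly: treat y = y(x) and apply the chain rule, so every y-derivative picks up a y' = dy/dx factor.

With everything moved to the left-hand side, differentiate term by term:
  d/dx[x^2/81] = 2x/81
  d/dx[y^2/9] = 2y·y'/9
  d/dx[-1] = 0

Separating the contributions that come from x directly and those that come through y:
  without y':      2x/81
  multiplying y':  2y/9

so (2x/81) + (2y/9)·y' = 0, and therefore
  dy/dx = -(2x/81)/(2y/9) = -x/(9y)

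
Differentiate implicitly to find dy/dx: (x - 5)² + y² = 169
Apply d/dx to both sides, remembering that y depends on x. Each occurrence of y therefore brings in a y' = dy/dx via the chain rule.

With F(x, y) equal to the left-hand side minus the right, differentiate F term by term:
  d/dx[y^2] = 2y·y'
  d/dx[(x - 5)^2] = 2x - 10
  d/dx[-169] = 0
Adding these up, d/dx[F] = 0 becomes
  (2x - 10) + (2y)·y' = 0,
so isolating y',
  dy/dx = -(2x - 10)/(2y) = (5 - x)/y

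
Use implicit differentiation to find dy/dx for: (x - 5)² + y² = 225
Differentiate both sides with respect to x, treating y as y(x). By the chain rule, any term containing y contributes a factor of y' = dy/dx when we differentiate it.

Move every term to one side and write the relation as F(x, y) = 0. Term by term,
  d/dx[y^2] = 2y·y'
  d/dx[(x - 5)^2] = 2x - 10
  d/dx[-225] = 0

The pieces without y' make up ∂F/∂x and the coefficient of y' is ∂F/∂y:
  ∂F/∂x = 2x - 10,
  ∂F/∂y = 2y.

Since d/dx[F] = ∂F/∂x + (∂F/∂y)·y' = 0, solve for y':
  (∂F/∂y)·y' = -∂F/∂x
  dy/dx = -(∂F/∂x)/(∂F/∂y) = -(2x - 10)/(2y) = (5 - x)/y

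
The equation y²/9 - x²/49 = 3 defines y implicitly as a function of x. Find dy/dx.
Apply d/dx to both sides, remembering that y depends on x. Each occurrence of y therefore brings in a y' = dy/dx via the chain rule.

With F(x, y) equal to the left-hand side minus the right, differentiate F term by term:
  d/dx[-x^2/49] = -2x/49
  d/dx[y^2/9] = 2y·y'/9
  d/dx[-3] = 0
Adding these up, d/dx[F] = 0 becomes
  (-2x/49) + (2y/9)·y' = 0,
so isolating y',
  dy/dx = -(-2x/49)/(2y/9) = 9x/(49y)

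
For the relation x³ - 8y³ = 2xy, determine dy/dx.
Apply d/dx to both sides, remembering that y depends on x. Each occurrence of y therefore brings in a y' = dy/dx via the chain rule.

With F(x, y) equal to the left-hand side minus the right, differentiate F term by term:
  d/dx[x^3] = 3x^2
  d/dx[-2xy] = -2x·y' - 2y
  d/dx[-8y^3] = -24y^2·y'
Adding these up, d/dx[F] = 0 becomes
  (3x^2 - 2y) + (-2x - 24y^2)·y' = 0,
so isolating y',
  dy/dx = -(3x^2 - 2y)/(-2x - 24y^2) = (3x^2/2 - y)/(x + 12y^2)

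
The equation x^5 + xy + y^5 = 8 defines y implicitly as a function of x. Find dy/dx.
Differentiate both sides with respect to x, treating y as y(x). By the chain rule, any term containing y contributes a factor of y' = dy/dx when we differentiate it.

Move every term to one side and write the relation as F(x, y) = 0. Term by term,
  d/dx[x^5] = 5x^4
  d/dx[xy] = x·y' + y
  d/dx[y^5] = 5y^4·y'
  d/dx[-8] = 0

The pieces without y' make up ∂F/∂x and the coefficient of y' is ∂F/∂y:
  ∂F/∂x = 5x^4 + y,
  ∂F/∂y = x + 5y^4.

Since d/dx[F] = ∂F/∂x + (∂F/∂y)·y' = 0, solve for y':
  (∂F/∂y)·y' = -∂F/∂x
  dy/dx = -(∂F/∂x)/(∂F/∂y) = -(5x^4 + y)/(x + 5y^4) = (-5x^4 - y)/(x + 5y^4)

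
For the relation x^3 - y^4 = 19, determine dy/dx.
Differentiate the relation implicitly: treat y = y(x) and apply the chain rule, so every y-derivative picks up a y' = dy/dx factor.

With everything moved to the left-hand side, differentiate term by term:
  d/dx[x^3] = 3x^2
  d/dx[-y^4] = -4y^3·y'
  d/dx[-19] = 0

Separating the contributions that come from x directly and those that come through y:
  without y':      3x^2
  multiplying y':  -4y^3

so (3x^2) + (-4y^3)·y' = 0, and therefore
  dy/dx = -(3x^2)/(-4y^3) = 3x^2/(4y^3)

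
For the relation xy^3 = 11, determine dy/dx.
Apply d/dx to both sides, remembering that y depends on x. Each occurrence of y therefore brings in a y' = dy/dx via the chain rule.

With F(x, y) equal to the left-hand side minus the right, differentiate F term by term:
  d/dx[xy^3] = 3xy^2·y' + y^3
  d/dx[-11] = 0
Adding these up, d/dx[F] = 0 becomes
  (y^3) + (3xy^2)·y' = 0,
so isolating y',
  dy/dx = -(y^3)/(3xy^2) = -y/(3x)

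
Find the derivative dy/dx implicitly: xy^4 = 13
Differentiate the relation implicitly: treat y = y(x) and apply the chain rule, so every y-derivative picks up a y' = dy/dx factor.

With everything moved to the left-hand side, differentiate term by term:
  d/dx[xy^4] = 4xy^3·y' + y^4
  d/dx[-13] = 0

Separating the contributions that come from x directly and those that come through y:
  without y':      y^4
  multiplying y':  4xy^3

so (y^4) + (4xy^3)·y' = 0, and therefore
  dy/dx = -(y^4)/(4xy^3) = -y/(4x)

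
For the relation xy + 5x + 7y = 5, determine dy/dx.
Differentiate both sides with respect to x, treating y as y(x). By the chain rule, any term containing y contributes a factor of y' = dy/dx when we differentiate it.

Move every term to one side and write the relation as F(x, y) = 0. Term by term,
  d/dx[xy] = x·y' + y
  d/dx[5x] = 5
  d/dx[7y] = 7·y'
  d/dx[-5] = 0

The pieces without y' make up ∂F/∂x and the coefficient of y' is ∂F/∂y:
  ∂F/∂x = y + 5,
  ∂F/∂y = x + 7.

Since d/dx[F] = ∂F/∂x + (∂F/∂y)·y' = 0, solve for y':
  (∂F/∂y)·y' = -∂F/∂x
  dy/dx = -(∂F/∂x)/(∂F/∂y) = -(y + 5)/(x + 7) = (-y - 5)/(x + 7)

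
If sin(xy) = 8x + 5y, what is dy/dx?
Take d/dx of both sides. Since y is implicitly a function of x, the chain rule attaches a y' = dy/dx factor whenever we differentiate through y.

Set F(x, y) = (left side) − (right side), so the curve is F = 0. Differentiating each term of F:
  d/dx[-8x] = -8
  d/dx[-5y] = -5·y'
  d/dx[sin(xy)] = (x·y' + y)·cos(xy)

Collecting, the y'-free part is the partial derivative in x and the y' coefficient is the partial derivative in y:
  ∂F/∂x = y·cos(xy) - 8
  ∂F/∂y = x·cos(xy) - 5

so d/dx[F(x, y(x))] = ∂F/∂x + (∂F/∂y)·y' = 0. Rearranging,
  dy/dx = -(∂F/∂x)/(∂F/∂y) = -(y·cos(xy) - 8)/(x·cos(xy) - 5) = (-y·cos(xy) + 8)/(x·cos(xy) - 5)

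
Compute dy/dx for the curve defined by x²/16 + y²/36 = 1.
Apply d/dx to both sides, remembering that y depends on x. Each occurrence of y therefore brings in a y' = dy/dx via the chain rule.

With F(x, y) equal to the left-hand side minus the right, differentiate F term by term:
  d/dx[x^2/16] = x/8
  d/dx[y^2/36] = y·y'/18
  d/dx[-1] = 0
Adding these up, d/dx[F] = 0 becomes
  (x/8) + (y/18)·y' = 0,
so isolating y',
  dy/dx = -(x/8)/(y/18) = -9x/(4y)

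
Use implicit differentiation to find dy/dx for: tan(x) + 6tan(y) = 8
Take d/dx of both sides. Since y is implicitly a function of x, the chain rule attaches a y' = dy/dx factor whenever we differentiate through y.

Set F(x, y) = (left side) − (right side), so the curve is F = 0. Differentiating each term of F:
  d/dx[tan(x)] = tan(x)^2 + 1
  d/dx[6tan(y)] = 6·y'(tan(y)^2 + 1)
  d/dx[-8] = 0

Collecting, the y'-free part is the partial derivative in x and the y' coefficient is the partial derivative in y:
  ∂F/∂x = tan(x)^2 + 1
  ∂F/∂y = 6tan(y)^2 + 6

so d/dx[F(x, y(x))] = ∂F/∂x + (∂F/∂y)·y' = 0. Rearranging,
  dy/dx = -(∂F/∂x)/(∂F/∂y) = -(tan(x)^2 + 1)/(6tan(y)^2 + 6) = -cos(y)^2/(6cos(x)^2)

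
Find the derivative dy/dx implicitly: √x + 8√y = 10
Take d/dx of both sides. Since y is implicitly a function of x, the chain rule attaches a y' = dy/dx factor whenever we differentiate through y.

Set F(x, y) = (left side) − (right side), so the curve is F = 0. Differentiating each term of F:
  d/dx[√(x)] = 1/(2√(x))
  d/dx[8√(y)] = 4·y'/√(y)
  d/dx[-10] = 0

Collecting, the y'-free part is the partial derivative in x and the y' coefficient is the partial derivative in y:
  ∂F/∂x = 1/(2√(x))
  ∂F/∂y = 4/√(y)

so d/dx[F(x, y(x))] = ∂F/∂x + (∂F/∂y)·y' = 0. Rearranging,
  dy/dx = -(∂F/∂x)/(∂F/∂y) = -(1/(2√(x)))/(4/√(y)) = -√(y)/(8√(x))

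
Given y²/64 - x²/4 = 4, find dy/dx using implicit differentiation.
Differentiate both sides with respect to x, treating y as y(x). By the chain rule, any term containing y contributes a factor of y' = dy/dx when we differentiate it.

Move every term to one side and write the relation as F(x, y) = 0. Term by term,
  d/dx[-x^2/4] = -x/2
  d/dx[y^2/64] = y·y'/32
  d/dx[-4] = 0

The pieces without y' make up ∂F/∂x and the coefficient of y' is ∂F/∂y:
  ∂F/∂x = -x/2,
  ∂F/∂y = y/32.

Since d/dx[F] = ∂F/∂x + (∂F/∂y)·y' = 0, solve for y':
  (∂F/∂y)·y' = -∂F/∂x
  dy/dx = -(∂F/∂x)/(∂F/∂y) = -(-x/2)/(y/32) = 16x/y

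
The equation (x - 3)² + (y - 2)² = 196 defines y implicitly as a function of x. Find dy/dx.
Differentiate both sides with respect to x, treating y as y(x). By the chain rule, any term containing y contributes a factor of y' = dy/dx when we differentiate it.

Move every term to one side and write the relation as F(x, y) = 0. Term by term,
  d/dx[(x - 3)^2] = 2x - 6
  d/dx[(y - 2)^2] = 2·y'(y - 2)
  d/dx[-196] = 0

The pieces without y' make up ∂F/∂x and the coefficient of y' is ∂F/∂y:
  ∂F/∂x = 2x - 6,
  ∂F/∂y = 2y - 4.

Since d/dx[F] = ∂F/∂x + (∂F/∂y)·y' = 0, solve for y':
  (∂F/∂y)·y' = -∂F/∂x
  dy/dx = -(∂F/∂x)/(∂F/∂y) = -(2x - 6)/(2y - 4) = (3 - x)/(y - 2)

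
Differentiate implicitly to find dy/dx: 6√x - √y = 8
Apply d/dx to both sides, remembering that y depends on x. Each occurrence of y therefore brings in a y' = dy/dx via the chain rule.

With F(x, y) equal to the left-hand side minus the right, differentiate F term by term:
  d/dx[6√(x)] = 3/√(x)
  d/dx[-√(y)] = -y'/(2√(y))
  d/dx[-8] = 0
Adding these up, d/dx[F] = 0 becomes
  (3/√(x)) + (-1/(2√(y)))·y' = 0,
so isolating y',
  dy/dx = -(3/√(x))/(-1/(2√(y))) = 6√(y)/√(x)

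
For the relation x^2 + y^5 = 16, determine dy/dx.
Differentiate both sides with respect to x, treating y as y(x). By the chain rule, any term containing y contributes a factor of y' = dy/dx when we differentiate it.

Move every term to one side and write the relation as F(x, y) = 0. Term by term,
  d/dx[x^2] = 2x
  d/dx[y^5] = 5y^4·y'
  d/dx[-16] = 0

The pieces without y' make up ∂F/∂x and the coefficient of y' is ∂F/∂y:
  ∂F/∂x = 2x,
  ∂F/∂y = 5y^4.

Since d/dx[F] = ∂F/∂x + (∂F/∂y)·y' = 0, solve for y':
  (∂F/∂y)·y' = -∂F/∂x
  dy/dx = -(∂F/∂x)/(∂F/∂y) = -(2x)/(5y^4) = -2x/(5y^4)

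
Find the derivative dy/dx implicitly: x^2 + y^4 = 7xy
Take d/dx of both sides. Since y is implicitly a function of x, the chain rule attaches a y' = dy/dx factor whenever we differentiate through y.

Set F(x, y) = (left side) − (right side), so the curve is F = 0. Differentiating each term of F:
  d/dx[x^2] = 2x
  d/dx[-7xy] = -7x·y' - 7y
  d/dx[y^4] = 4y^3·y'

Collecting, the y'-free part is the partial derivative in x and the y' coefficient is the partial derivative in y:
  ∂F/∂x = 2x - 7y
  ∂F/∂y = -7x + 4y^3

so d/dx[F(x, y(x))] = ∂F/∂x + (∂F/∂y)·y' = 0. Rearranging,
  dy/dx = -(∂F/∂x)/(∂F/∂y) = -(2x - 7y)/(-7x + 4y^3) = (2x - 7y)/(7x - 4y^3)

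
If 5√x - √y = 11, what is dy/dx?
Differentiate both sides with respect to x, treating y as y(x). By the chain rule, any term containing y contributes a factor of y' = dy/dx when we differentiate it.

Move every term to one side and write the relation as F(x, y) = 0. Term by term,
  d/dx[5√(x)] = 5/(2√(x))
  d/dx[-√(y)] = -y'/(2√(y))
  d/dx[-11] = 0

The pieces without y' make up ∂F/∂x and the coefficient of y' is ∂F/∂y:
  ∂F/∂x = 5/(2√(x)),
  ∂F/∂y = -1/(2√(y)).

Since d/dx[F] = ∂F/∂x + (∂F/∂y)·y' = 0, solve for y':
  (∂F/∂y)·y' = -∂F/∂x
  dy/dx = -(∂F/∂x)/(∂F/∂y) = -(5/(2√(x)))/(-1/(2√(y))) = 5√(y)/√(x)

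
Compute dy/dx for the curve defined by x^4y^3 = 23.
Apply d/dx to both sides, remembering that y depends on x. Each occurrence of y therefore brings in a y' = dy/dx via the chain rule.

With F(x, y) equal to the left-hand side minus the right, differentiate F term by term:
  d/dx[x^4y^3] = 3x^4y^2·y' + 4x^3y^3
  d/dx[-23] = 0
Adding these up, d/dx[F] = 0 becomes
  (4x^3y^3) + (3x^4y^2)·y' = 0,
so isolating y',
  dy/dx = -(4x^3y^3)/(3x^4y^2) = -4y/(3x)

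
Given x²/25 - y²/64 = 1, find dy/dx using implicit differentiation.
Take d/dx of both sides. Since y is implicitly a function of x, the chain rule attaches a y' = dy/dx factor whenever we differentiate through y.

Set F(x, y) = (left side) − (right side), so the curve is F = 0. Differentiating each term of F:
  d/dx[x^2/25] = 2x/25
  d/dx[-y^2/64] = -y·y'/32
  d/dx[-1] = 0

Collecting, the y'-free part is the partial derivative in x and the y' coefficient is the partial derivative in y:
  ∂F/∂x = 2x/25
  ∂F/∂y = -y/32

so d/dx[F(x, y(x))] = ∂F/∂x + (∂F/∂y)·y' = 0. Rearranging,
  dy/dx = -(∂F/∂x)/(∂F/∂y) = -(2x/25)/(-y/32) = 64x/(25y)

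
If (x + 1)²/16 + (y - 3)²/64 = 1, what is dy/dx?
Differentiate both sides with respect to x, treating y as y(x). By the chain rule, any term containing y contributes a factor of y' = dy/dx when we differentiate it.

Move every term to one side and write the relation as F(x, y) = 0. Term by term,
  d/dx[(x + 1)^2/16] = x/8 + 1/8
  d/dx[(y - 3)^2/64] = y'(y - 3)/32
  d/dx[-1] = 0

The pieces without y' make up ∂F/∂x and the coefficient of y' is ∂F/∂y:
  ∂F/∂x = x/8 + 1/8,
  ∂F/∂y = y/32 - 3/32.

Since d/dx[F] = ∂F/∂x + (∂F/∂y)·y' = 0, solve for y':
  (∂F/∂y)·y' = -∂F/∂x
  dy/dx = -(∂F/∂x)/(∂F/∂y) = -(x/8 + 1/8)/(y/32 - 3/32)
        = -((x + 1)/8)/((y - 3)/32) = 4(-x - 1)/(y - 3)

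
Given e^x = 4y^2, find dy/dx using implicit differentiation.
Differentiate both sides with respect to x, treating y as y(x). By the chain rule, any term containing y contributes a factor of y' = dy/dx when we differentiate it.

Move every term to one side and write the relation as F(x, y) = 0. Term by term,
  d/dx[-4y^2] = -8y·y'
  d/dx[e^(x)] = e^(x)

The pieces without y' make up ∂F/∂x and the coefficient of y' is ∂F/∂y:
  ∂F/∂x = e^(x),
  ∂F/∂y = -8y.

Since d/dx[F] = ∂F/∂x + (∂F/∂y)·y' = 0, solve for y':
  (∂F/∂y)·y' = -∂F/∂x
  dy/dx = -(∂F/∂x)/(∂F/∂y) = -(e^(x))/(-8y) = e^(x)/(8y)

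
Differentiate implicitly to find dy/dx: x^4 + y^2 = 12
Take d/dx of both sides. Since y is implicitly a function of x, the chain rule attaches a y' = dy/dx factor whenever we differentiate through y.

Set F(x, y) = (left side) − (right side), so the curve is F = 0. Differentiating each term of F:
  d/dx[x^4] = 4x^3
  d/dx[y^2] = 2y·y'
  d/dx[-12] = 0

Collecting, the y'-free part is the partial derivative in x and the y' coefficient is the partial derivative in y:
  ∂F/∂x = 4x^3
  ∂F/∂y = 2y

so d/dx[F(x, y(x))] = ∂F/∂x + (∂F/∂y)·y' = 0. Rearranging,
  dy/dx = -(∂F/∂x)/(∂F/∂y) = -(4x^3)/(2y) = -2x^3/y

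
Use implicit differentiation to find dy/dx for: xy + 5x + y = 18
Take d/dx of both sides. Since y is implicitly a function of x, the chain rule attaches a y' = dy/dx factor whenever we differentiate through y.

Set F(x, y) = (left side) − (right side), so the curve is F = 0. Differentiating each term of F:
  d/dx[xy] = x·y' + y
  d/dx[5x] = 5
  d/dx[y] = y'
  d/dx[-18] = 0

Collecting, the y'-free part is the partial derivative in x and the y' coefficient is the partial derivative in y:
  ∂F/∂x = y + 5
  ∂F/∂y = x + 1

so d/dx[F(x, y(x))] = ∂F/∂x + (∂F/∂y)·y' = 0. Rearranging,
  dy/dx = -(∂F/∂x)/(∂F/∂y) = -(y + 5)/(x + 1) = (-y - 5)/(x + 1)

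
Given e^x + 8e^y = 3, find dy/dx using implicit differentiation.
Apply d/dx to both sides, remembering that y depends on x. Each occurrence of y therefore brings in a y' = dy/dx via the chain rule.

With F(x, y) equal to the left-hand side minus the right, differentiate F term by term:
  d/dx[e^(x)] = e^(x)
  d/dx[8e^(y)] = 8·y'·e^(y)
  d/dx[-3] = 0
Adding these up, d/dx[F] = 0 becomes
  (e^(x)) + (8e^(y))·y' = 0,
so isolating y',
  dy/dx = -(e^(x))/(8e^(y)) = -e^(x - y)/8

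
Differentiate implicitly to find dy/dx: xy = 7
Apply d/dx to both sides, remembering that y depends on x. Each occurrence of y therefore brings in a y' = dy/dx via the chain rule.

With F(x, y) equal to the left-hand side minus the right, differentiate F term by term:
  d/dx[xy] = x·y' + y
  d/dx[-7] = 0
Adding these up, d/dx[F] = 0 becomes
  (y) + (x)·y' = 0,
so isolating y',
  dy/dx = -(y)/(x) = -y/x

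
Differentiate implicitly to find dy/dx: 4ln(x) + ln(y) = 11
Apply d/dx to both sides, remembering that y depends on x. Each occurrence of y therefore brings in a y' = dy/dx via the chain rule.

With F(x, y) equal to the left-hand side minus the right, differentiate F term by term:
  d/dx[4ln(x)] = 4/x
  d/dx[ln(y)] = y'/y
  d/dx[-11] = 0
Adding these up, d/dx[F] = 0 becomes
  (4/x) + (1/y)·y' = 0,
so isolating y',
  dy/dx = -(4/x)/(1/y) = -4y/x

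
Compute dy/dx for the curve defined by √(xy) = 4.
Apply d/dx to both sides, remembering that y depends on x. Each occurrence of y therefore brings in a y' = dy/dx via the chain rule.

With F(x, y) equal to the left-hand side minus the right, differentiate F term by term:
  d/dx[√(xy)] = √(xy)(x·y'/2 + y/2)/(xy)
  d/dx[-4] = 0
Adding these up, d/dx[F] = 0 becomes
  (√(xy)/(2x)) + (√(xy)/(2y))·y' = 0,
so isolating y',
  dy/dx = -(√(xy)/(2x))/(√(xy)/(2y)) = -y/x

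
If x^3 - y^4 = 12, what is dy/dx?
Differentiate both sides with respect to x, treating y as y(x). By the chain rule, any term containing y contributes a factor of y' = dy/dx when we differentiate it.

Move every term to one side and write the relation as F(x, y) = 0. Term by term,
  d/dx[x^3] = 3x^2
  d/dx[-y^4] = -4y^3·y'
  d/dx[-12] = 0

The pieces without y' make up ∂F/∂x and the coefficient of y' is ∂F/∂y:
  ∂F/∂x = 3x^2,
  ∂F/∂y = -4y^3.

Since d/dx[F] = ∂F/∂x + (∂F/∂y)·y' = 0, solve for y':
  (∂F/∂y)·y' = -∂F/∂x
  dy/dx = -(∂F/∂x)/(∂F/∂y) = -(3x^2)/(-4y^3) = 3x^2/(4y^3)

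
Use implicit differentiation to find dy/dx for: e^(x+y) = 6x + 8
Take d/dx of both sides. Since y is implicitly a function of x, the chain rule attaches a y' = dy/dx factor whenever we differentiate through y.

Set F(x, y) = (left side) − (right side), so the curve is F = 0. Differentiating each term of F:
  d/dx[-6x] = -6
  d/dx[e^(x + y)] = (y' + 1)·e^(x + y)
  d/dx[-8] = 0

Collecting, the y'-free part is the partial derivative in x and the y' coefficient is the partial derivative in y:
  ∂F/∂x = e^(x + y) - 6
  ∂F/∂y = e^(x + y)

so d/dx[F(x, y(x))] = ∂F/∂x + (∂F/∂y)·y' = 0. Rearranging,
  dy/dx = -(∂F/∂x)/(∂F/∂y) = -(e^(x + y) - 6)/(e^(x + y)) = 6e^(-x - y) - 1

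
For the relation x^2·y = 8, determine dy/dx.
Take d/dx of both sides. Since y is implicitly a function of x, the chain rule attaches a y' = dy/dx factor whenever we differentiate through y.

Set F(x, y) = (left side) − (right side), so the curve is F = 0. Differentiating each term of F:
  d/dx[x^2y] = x^2·y' + 2xy
  d/dx[-8] = 0

Collecting, the y'-free part is the partial derivative in x and the y' coefficient is the partial derivative in y:
  ∂F/∂x = 2xy
  ∂F/∂y = x^2

so d/dx[F(x, y(x))] = ∂F/∂x + (∂F/∂y)·y' = 0. Rearranging,
  dy/dx = -(∂F/∂x)/(∂F/∂y) = -(2xy)/(x^2) = -2y/x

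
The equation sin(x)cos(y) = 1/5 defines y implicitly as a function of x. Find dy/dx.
Differentiate the relation implicitly: treat y = y(x) and apply the chain rule, so every y-derivative picks up a y' = dy/dx factor.

With everything moved to the left-hand side, differentiate term by term:
  d/dx[sin(x)·cos(y)] = -y'·sin(x)·sin(y) + cos(x)·cos(y)
  d/dx[-1/5] = 0

Separating the contributions that come from x directly and those that come through y:
  without y':      cos(x)·cos(y)
  multiplying y':  -sin(x)·sin(y)

so (cos(x)·cos(y)) + (-sin(x)·sin(y))·y' = 0, and therefore
  dy/dx = -(cos(x)·cos(y))/(-sin(x)·sin(y)) = 1/(tan(x)·tan(y))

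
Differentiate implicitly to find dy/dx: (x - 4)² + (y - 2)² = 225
Differentiate the relation implicitly: treat y = y(x) and apply the chain rule, so every y-derivative picks up a y' = dy/dx factor.

With everything moved to the left-hand side, differentiate term by term:
  d/dx[(x - 4)^2] = 2x - 8
  d/dx[(y - 2)^2] = 2·y'(y - 2)
  d/dx[-225] = 0

Separating the contributions that come from x directly and those that come through y:
  without y':      2x - 8
  multiplying y':  2y - 4

so (2x - 8) + (2y - 4)·y' = 0, and therefore
  dy/dx = -(2x - 8)/(2y - 4) = (4 - x)/(y - 2)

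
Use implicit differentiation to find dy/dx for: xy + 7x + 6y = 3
Differentiate both sides with respect to x, treating y as y(x). By the chain rule, any term containing y contributes a factor of y' = dy/dx when we differentiate it.

Move every term to one side and write the relation as F(x, y) = 0. Term by term,
  d/dx[xy] = x·y' + y
  d/dx[7x] = 7
  d/dx[6y] = 6·y'
  d/dx[-3] = 0

The pieces without y' make up ∂F/∂x and the coefficient of y' is ∂F/∂y:
  ∂F/∂x = y + 7,
  ∂F/∂y = x + 6.

Since d/dx[F] = ∂F/∂x + (∂F/∂y)·y' = 0, solve for y':
  (∂F/∂y)·y' = -∂F/∂x
  dy/dx = -(∂F/∂x)/(∂F/∂y) = -(y + 7)/(x + 6) = (-y - 7)/(x + 6)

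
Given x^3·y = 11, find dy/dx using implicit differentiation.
Differentiate the relation implicitly: treat y = y(x) and apply the chain rule, so every y-derivative picks up a y' = dy/dx factor.

With everything moved to the left-hand side, differentiate term by term:
  d/dx[x^3y] = x^3·y' + 3x^2y
  d/dx[-11] = 0

Separating the contributions that come from x directly and those that come through y:
  without y':      3x^2y
  multiplying y':  x^3

so (3x^2y) + (x^3)·y' = 0, and therefore
  dy/dx = -(3x^2y)/(x^3) = -3y/x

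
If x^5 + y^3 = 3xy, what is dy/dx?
Differentiate the relation implicitly: treat y = y(x) and apply the chain rule, so every y-derivative picks up a y' = dy/dx factor.

With everything moved to the left-hand side, differentiate term by term:
  d/dx[x^5] = 5x^4
  d/dx[-3xy] = -3x·y' - 3y
  d/dx[y^3] = 3y^2·y'

Separating the contributions that come from x directly and those that come through y:
  without y':      5x^4 - 3y
  multiplying y':  -3x + 3y^2

so (5x^4 - 3y) + (-3x + 3y^2)·y' = 0, and therefore
  dy/dx = -(5x^4 - 3y)/(-3x + 3y^2) = (5x^4/3 - y)/(x - y^2)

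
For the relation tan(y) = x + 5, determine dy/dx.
Apply d/dx to both sides, remembering that y depends on x. Each occurrence of y therefore brings in a y' = dy/dx via the chain rule.

With F(x, y) equal to the left-hand side minus the right, differentiate F term by term:
  d/dx[-x] = -1
  d/dx[tan(y)] = y'(tan(y)^2 + 1)
  d/dx[-5] = 0
Adding these up, d/dx[F] = 0 becomes
  (-1) + (tan(y)^2 + 1)·y' = 0,
so isolating y',
  dy/dx = -(-1)/(tan(y)^2 + 1) = cos(y)^2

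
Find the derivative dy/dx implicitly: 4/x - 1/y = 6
Differentiate both sides with respect to x, treating y as y(x). By the chain rule, any term containing y contributes a factor of y' = dy/dx when we differentiate it.

Move every term to one side and write the relation as F(x, y) = 0. Term by term,
  d/dx[-1/y] = y'/y^2
  d/dx[4/x] = -4/x^2
  d/dx[-6] = 0

The pieces without y' make up ∂F/∂x and the coefficient of y' is ∂F/∂y:
  ∂F/∂x = -4/x^2,
  ∂F/∂y = y^(-2).

Since d/dx[F] = ∂F/∂x + (∂F/∂y)·y' = 0, solve for y':
  (∂F/∂y)·y' = -∂F/∂x
  dy/dx = -(∂F/∂x)/(∂F/∂y) = -(-4/x^2)/(y^(-2)) = 4y^2/x^2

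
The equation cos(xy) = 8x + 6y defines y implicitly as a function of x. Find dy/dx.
Take d/dx of both sides. Since y is implicitly a function of x, the chain rule attaches a y' = dy/dx factor whenever we differentiate through y.

Set F(x, y) = (left side) − (right side), so the curve is F = 0. Differentiating each term of F:
  d/dx[-8x] = -8
  d/dx[-6y] = -6·y'
  d/dx[cos(xy)] = -(x·y' + y)·sin(xy)

Collecting, the y'-free part is the partial derivative in x and the y' coefficient is the partial derivative in y:
  ∂F/∂x = -y·sin(xy) - 8
  ∂F/∂y = -x·sin(xy) - 6

so d/dx[F(x, y(x))] = ∂F/∂x + (∂F/∂y)·y' = 0. Rearranging,
  dy/dx = -(∂F/∂x)/(∂F/∂y) = -(-y·sin(xy) - 8)/(-x·sin(xy) - 6) = -(y·sin(xy) + 8)/(x·sin(xy) + 6)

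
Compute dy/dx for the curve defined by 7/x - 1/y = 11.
Differentiate both sides with respect to x, treating y as y(x). By the chain rule, any term containing y contributes a factor of y' = dy/dx when we differentiate it.

Move every term to one side and write the relation as F(x, y) = 0. Term by term,
  d/dx[-1/y] = y'/y^2
  d/dx[7/x] = -7/x^2
  d/dx[-11] = 0

The pieces without y' make up ∂F/∂x and the coefficient of y' is ∂F/∂y:
  ∂F/∂x = -7/x^2,
  ∂F/∂y = y^(-2).

Since d/dx[F] = ∂F/∂x + (∂F/∂y)·y' = 0, solve for y':
  (∂F/∂y)·y' = -∂F/∂x
  dy/dx = -(∂F/∂x)/(∂F/∂y) = -(-7/x^2)/(y^(-2)) = 7y^2/x^2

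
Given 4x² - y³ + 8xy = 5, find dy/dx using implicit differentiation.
Apply d/dx to both sides, remembering that y depends on x. Each occurrence of y therefore brings in a y' = dy/dx via the chain rule.

With F(x, y) equal to the left-hand side minus the right, differentiate F term by term:
  d/dx[4x^2] = 8x
  d/dx[8xy] = 8x·y' + 8y
  d/dx[-y^3] = -3y^2·y'
  d/dx[-5] = 0
Adding these up, d/dx[F] = 0 becomes
  (8x + 8y) + (8x - 3y^2)·y' = 0,
so isolating y',
  dy/dx = -(8x + 8y)/(8x - 3y^2) = 8(-x - y)/(8x - 3y^2)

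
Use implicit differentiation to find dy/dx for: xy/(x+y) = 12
Take d/dx of both sides. Since y is implicitly a function of x, the chain rule attaches a y' = dy/dx factor whenever we differentiate through y.

Set F(x, y) = (left side) − (right side), so the curve is F = 0. Differentiating each term of F:
  d/dx[xy/(x + y)] = xy(-y' - 1)/(x + y)^2 + x·y'/(x + y) + y/(x + y)
  d/dx[-12] = 0

Collecting, the y'-free part is the partial derivative in x and the y' coefficient is the partial derivative in y:
  ∂F/∂x = -xy/(x + y)^2 + y/(x + y)
  ∂F/∂y = -xy/(x + y)^2 + x/(x + y)

so d/dx[F(x, y(x))] = ∂F/∂x + (∂F/∂y)·y' = 0. Rearranging,
  dy/dx = -(∂F/∂x)/(∂F/∂y) = -(-xy/(x + y)^2 + y/(x + y))/(-xy/(x + y)^2 + x/(x + y))
        = -(y^2/(x + y)^2)/(x^2/(x + y)^2) = -y^2/x^2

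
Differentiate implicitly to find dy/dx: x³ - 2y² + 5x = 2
Differentiate the relation implicitly: treat y = y(x) and apply the chain rule, so every y-derivative picks up a y' = dy/dx factor.

With everything moved to the left-hand side, differentiate term by term:
  d/dx[x^3] = 3x^2
  d/dx[5x] = 5
  d/dx[-2y^2] = -4y·y'
  d/dx[-2] = 0

Separating the contributions that come from x directly and those that come through y:
  without y':      3x^2 + 5
  multiplying y':  -4y

so (3x^2 + 5) + (-4y)·y' = 0, and therefore
  dy/dx = -(3x^2 + 5)/(-4y) = (3x^2 + 5)/(4y)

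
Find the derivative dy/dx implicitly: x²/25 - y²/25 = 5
Apply d/dx to both sides, remembering that y depends on x. Each occurrence of y therefore brings in a y' = dy/dx via the chain rule.

With F(x, y) equal to the left-hand side minus the right, differentiate F term by term:
  d/dx[x^2/25] = 2x/25
  d/dx[-y^2/25] = -2y·y'/25
  d/dx[-5] = 0
Adding these up, d/dx[F] = 0 becomes
  (2x/25) + (-2y/25)·y' = 0,
so isolating y',
  dy/dx = -(2x/25)/(-2y/25) = x/y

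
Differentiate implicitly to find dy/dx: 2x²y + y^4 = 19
Differentiate the relation implicitly: treat y = y(x) and apply the chain rule, so every y-derivative picks up a y' = dy/dx factor.

With everything moved to the left-hand side, differentiate term by term:
  d/dx[2x^2y] = 2x^2·y' + 4xy
  d/dx[y^4] = 4y^3·y'
  d/dx[-19] = 0

Separating the contributions that come from x directly and those that come through y:
  without y':      4xy
  multiplying y':  2x^2 + 4y^3

so (4xy) + (2x^2 + 4y^3)·y' = 0, and therefore
  dy/dx = -(4xy)/(2x^2 + 4y^3) = -2xy/(x^2 + 2y^3)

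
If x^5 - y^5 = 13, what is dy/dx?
Differentiate both sides with respect to x, treating y as y(x). By the chain rule, any term containing y contributes a factor of y' = dy/dx when we differentiate it.

Move every term to one side and write the relation as F(x, y) = 0. Term by term,
  d/dx[x^5] = 5x^4
  d/dx[-y^5] = -5y^4·y'
  d/dx[-13] = 0

The pieces without y' make up ∂F/∂x and the coefficient of y' is ∂F/∂y:
  ∂F/∂x = 5x^4,
  ∂F/∂y = -5y^4.

Since d/dx[F] = ∂F/∂x + (∂F/∂y)·y' = 0, solve for y':
  (∂F/∂y)·y' = -∂F/∂x
  dy/dx = -(∂F/∂x)/(∂F/∂y) = -(5x^4)/(-5y^4) = x^4/y^4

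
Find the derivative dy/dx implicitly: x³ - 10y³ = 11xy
Differentiate both sides with respect to x, treating y as y(x). By the chain rule, any term containing y contributes a factor of y' = dy/dx when we differentiate it.

Move every term to one side and write the relation as F(x, y) = 0. Term by term,
  d/dx[x^3] = 3x^2
  d/dx[-11xy] = -11x·y' - 11y
  d/dx[-10y^3] = -30y^2·y'

The pieces without y' make up ∂F/∂x and the coefficient of y' is ∂F/∂y:
  ∂F/∂x = 3x^2 - 11y,
  ∂F/∂y = -11x - 30y^2.

Since d/dx[F] = ∂F/∂x + (∂F/∂y)·y' = 0, solve for y':
  (∂F/∂y)·y' = -∂F/∂x
  dy/dx = -(∂F/∂x)/(∂F/∂y) = -(3x^2 - 11y)/(-11x - 30y^2) = (3x^2 - 11y)/(11x + 30y^2)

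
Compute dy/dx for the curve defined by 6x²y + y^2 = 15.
Differentiate the relation implicitly: treat y = y(x) and apply the chain rule, so every y-derivative picks up a y' = dy/dx factor.

With everything moved to the left-hand side, differentiate term by term:
  d/dx[6x^2y] = 6x^2·y' + 12xy
  d/dx[y^2] = 2y·y'
  d/dx[-15] = 0

Separating the contributions that come from x directly and those that come through y:
  without y':      12xy
  multiplying y':  6x^2 + 2y

so (12xy) + (6x^2 + 2y)·y' = 0, and therefore
  dy/dx = -(12xy)/(6x^2 + 2y) = -6xy/(3x^2 + y)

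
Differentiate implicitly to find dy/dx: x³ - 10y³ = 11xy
Apply d/dx to both sides, remembering that y depends on x. Each occurrence of y therefore brings in a y' = dy/dx via the chain rule.

With F(x, y) equal to the left-hand side minus the right, differentiate F term by term:
  d/dx[x^3] = 3x^2
  d/dx[-11xy] = -11x·y' - 11y
  d/dx[-10y^3] = -30y^2·y'
Adding these up, d/dx[F] = 0 becomes
  (3x^2 - 11y) + (-11x - 30y^2)·y' = 0,
so isolating y',
  dy/dx = -(3x^2 - 11y)/(-11x - 30y^2) = (3x^2 - 11y)/(11x + 30y^2)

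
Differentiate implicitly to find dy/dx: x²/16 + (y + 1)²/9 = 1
Differentiate the relation implicitly: treat y = y(x) and apply the chain rule, so every y-derivative picks up a y' = dy/dx factor.

With everything moved to the left-hand side, differentiate term by term:
  d/dx[x^2/16] = x/8
  d/dx[(y + 1)^2/9] = 2·y'(y + 1)/9
  d/dx[-1] = 0

Separating the contributions that come from x directly and those that come through y:
  without y':      x/8
  multiplying y':  2y/9 + 2/9

so (x/8) + (2y/9 + 2/9)·y' = 0, and therefore
  dy/dx = -(x/8)/(2y/9 + 2/9)
        = -(x/8)/(2(y + 1)/9) = -9x/(16y + 16)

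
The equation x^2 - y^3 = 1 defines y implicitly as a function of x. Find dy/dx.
Apply d/dx to both sides, remembering that y depends on x. Each occurrence of y therefore brings in a y' = dy/dx via the chain rule.

With F(x, y) equal to the left-hand side minus the right, differentiate F term by term:
  d/dx[x^2] = 2x
  d/dx[-y^3] = -3y^2·y'
  d/dx[-1] = 0
Adding these up, d/dx[F] = 0 becomes
  (2x) + (-3y^2)·y' = 0,
so isolating y',
  dy/dx = -(2x)/(-3y^2) = 2x/(3y^2)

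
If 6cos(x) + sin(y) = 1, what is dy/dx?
Differentiate the relation implicitly: treat y = y(x) and apply the chain rule, so every y-derivative picks up a y' = dy/dx factor.

With everything moved to the left-hand side, differentiate term by term:
  d/dx[sin(y)] = y'·cos(y)
  d/dx[6cos(x)] = -6sin(x)
  d/dx[-1] = 0

Separating the contributions that come from x directly and those that come through y:
  without y':      -6sin(x)
  multiplying y':  cos(y)

so (-6sin(x)) + (cos(y))·y' = 0, and therefore
  dy/dx = -(-6sin(x))/(cos(y)) = 6sin(x)/cos(y)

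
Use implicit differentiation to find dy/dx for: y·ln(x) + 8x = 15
Differentiate both sides with respect to x, treating y as y(x). By the chain rule, any term containing y contributes a factor of y' = dy/dx when we differentiate it.

Move every term to one side and write the relation as F(x, y) = 0. Term by term,
  d/dx[8x] = 8
  d/dx[y·ln(x)] = y'·ln(x) + y/x
  d/dx[-15] = 0

The pieces without y' make up ∂F/∂x and the coefficient of y' is ∂F/∂y:
  ∂F/∂x = 8 + y/x,
  ∂F/∂y = ln(x).

Since d/dx[F] = ∂F/∂x + (∂F/∂y)·y' = 0, solve for y':
  (∂F/∂y)·y' = -∂F/∂x
  dy/dx = -(∂F/∂x)/(∂F/∂y) = -(8 + y/x)/(ln(x))
        = -((8x + y)/x)/(ln(x)) = (-8x - y)/(x·ln(x))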